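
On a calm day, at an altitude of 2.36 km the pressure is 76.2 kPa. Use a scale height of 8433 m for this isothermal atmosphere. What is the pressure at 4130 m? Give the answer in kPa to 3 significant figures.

P ≈ 61.8 kPa

Between two levels, P₂ = P₁ exp(−Δz/H) with Δz = z₂ − z₁.
Δz = 4130.0 − 2360.0 = 1770.0 m; Δz/H = 1770.0/8433.0 = 0.20989.
P₂ = 76.2 × exp(−0.20989) = 76.2 × 0.81067 = 61.773 kPa.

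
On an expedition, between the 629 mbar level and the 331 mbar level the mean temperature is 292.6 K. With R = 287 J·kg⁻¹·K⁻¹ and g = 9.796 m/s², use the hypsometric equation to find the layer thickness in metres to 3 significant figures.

Δz ≈ 5500 m

Hypsometric equation: Δz = (R T̄/g) ln(P₁/P₂).
R T̄/g = 287 × 292.6 / 9.796 = 8572.5 m.
ln(629/331) = ln(1.9003) = 0.64201.
Δz = 8572.5 × 0.64201 = 5503.6 m.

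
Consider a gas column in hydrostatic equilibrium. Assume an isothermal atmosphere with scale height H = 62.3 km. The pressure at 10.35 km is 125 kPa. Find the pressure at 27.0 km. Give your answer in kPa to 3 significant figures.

Between two levels, P₂ = P₁ exp(−Δz/H) with Δz = z₂ − z₁.
Δz = 27000 − 10350 = 16650 m; Δz/H = 16650/62300 = 0.26726.
P₂ = 125 × exp(−0.26726) = 125 × 0.76547 = 95.684 kPa.

P ≈ 95.7 kPa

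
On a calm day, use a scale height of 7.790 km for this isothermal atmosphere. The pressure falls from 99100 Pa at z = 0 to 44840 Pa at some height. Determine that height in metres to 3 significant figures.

Invert the barometric formula: z = H ln(P₀/P).
P₀/P = 99100/44840 = 2.2101; ln(2.2101) = 0.79304.
z = 7790.0 × 0.79304 = 6177.8 m.

z ≈ 6180 m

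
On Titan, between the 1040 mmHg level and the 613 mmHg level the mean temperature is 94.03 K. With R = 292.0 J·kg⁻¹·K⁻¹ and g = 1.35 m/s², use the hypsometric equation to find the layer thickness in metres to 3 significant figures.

Δz ≈ 10800 m

Hypsometric equation: Δz = (R T̄/g) ln(P₁/P₂).
R T̄/g = 292.0 × 94.03 / 1.35 = 20338 m.
ln(1040/613) = ln(1.6966) = 0.52863.
Δz = 20338 × 0.52863 = 10751 m.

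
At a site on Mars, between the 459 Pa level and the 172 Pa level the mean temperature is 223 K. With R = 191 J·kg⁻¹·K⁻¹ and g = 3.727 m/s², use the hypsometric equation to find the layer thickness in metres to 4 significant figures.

Δz ≈ 11220 m

Hypsometric equation: Δz = (R T̄/g) ln(P₁/P₂).
R T̄/g = 191 × 223 / 3.727 = 11428 m.
ln(459/172) = ln(2.6686) = 0.98155.
Δz = 11428 × 0.98155 = 11217 m.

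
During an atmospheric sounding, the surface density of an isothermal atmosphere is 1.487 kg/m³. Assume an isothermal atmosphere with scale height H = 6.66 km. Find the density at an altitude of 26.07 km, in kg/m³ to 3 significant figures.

ρ ≈ 0.0297 kg/m³

In an isothermal atmosphere, density decays like pressure: ρ = ρ₀ exp(−z/H).
z/H = 26070/6660.0 = 3.9144; exp(−3.9144) = 0.019953.
ρ = 1.487 × 0.019953 = 0.029670 kg/m³.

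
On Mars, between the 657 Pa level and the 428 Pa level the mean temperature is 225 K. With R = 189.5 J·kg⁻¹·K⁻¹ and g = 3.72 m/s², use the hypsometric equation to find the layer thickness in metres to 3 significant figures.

Δz ≈ 4910 m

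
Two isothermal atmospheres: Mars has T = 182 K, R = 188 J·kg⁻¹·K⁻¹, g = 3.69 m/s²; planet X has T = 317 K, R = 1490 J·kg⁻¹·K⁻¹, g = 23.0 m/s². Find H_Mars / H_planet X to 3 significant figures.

H = RT/g for each body.
H_Mars = 188 × 182 / 3.69 = 9272.6 m.
H_planet X = 1490 × 317 / 23.0 = 20536 m.
H_Mars/H_planet X = 9272.6/20536 = 0.45153.

H_Mars/H_planet X ≈ 0.452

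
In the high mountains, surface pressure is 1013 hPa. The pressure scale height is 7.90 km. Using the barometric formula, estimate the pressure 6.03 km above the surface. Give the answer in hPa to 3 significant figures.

P ≈ 472 hPa

Barometric formula: P = P₀ exp(−z/H).
z/H = 6030.0/7900.0 = 0.76329; exp(−0.76329) = 0.46613.
P = 1013 × 0.46613 = 472.19 hPa.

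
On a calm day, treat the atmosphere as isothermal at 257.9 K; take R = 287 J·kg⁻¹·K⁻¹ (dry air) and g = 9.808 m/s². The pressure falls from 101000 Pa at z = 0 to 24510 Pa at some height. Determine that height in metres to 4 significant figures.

Scale height: H = RT/g = 287 × 257.9 / 9.808 = 7546.6 m.
Invert the barometric formula: z = H ln(P₀/P).
P₀/P = 101000/24510 = 4.1208; ln(4.1208) = 1.4160.
z = 7546.6 × 1.4160 = 10686 m.

z ≈ 10690 m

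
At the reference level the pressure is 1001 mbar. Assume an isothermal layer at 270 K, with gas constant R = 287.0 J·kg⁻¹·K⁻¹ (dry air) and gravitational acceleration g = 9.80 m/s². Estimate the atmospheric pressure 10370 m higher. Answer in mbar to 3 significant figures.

P ≈ 270 mbar

Scale height: H = RT/g = 287.0 × 270 / 9.80 = 7907.1 m.
Barometric formula: P = P₀ exp(−z/H).
z/H = 10370/7907.1 = 1.3115; exp(−1.3115) = 0.26942.
P = 1001 × 0.26942 = 269.69 mbar.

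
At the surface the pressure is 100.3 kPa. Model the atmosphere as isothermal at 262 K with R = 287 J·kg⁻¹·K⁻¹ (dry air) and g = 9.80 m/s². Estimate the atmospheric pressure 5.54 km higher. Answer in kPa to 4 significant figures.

P ≈ 48.72 kPa

Scale height: H = RT/g = 287 × 262 / 9.80 = 7672.9 m.
Barometric formula: P = P₀ exp(−z/H).
z/H = 5540.0/7672.9 = 0.72202; exp(−0.72202) = 0.48577.
P = 100.3 × 0.48577 = 48.723 kPa.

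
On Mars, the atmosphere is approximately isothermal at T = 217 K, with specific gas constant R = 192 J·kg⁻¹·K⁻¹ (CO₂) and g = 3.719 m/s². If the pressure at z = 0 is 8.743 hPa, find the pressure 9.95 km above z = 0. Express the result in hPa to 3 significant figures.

Scale height: H = RT/g = 192 × 217 / 3.719 = 11203 m.
Barometric formula: P = P₀ exp(−z/H).
z/H = 9950.0/11203 = 0.88815; exp(−0.88815) = 0.41142.
P = 8.743 × 0.41142 = 3.5970 hPa.

P ≈ 3.60 hPa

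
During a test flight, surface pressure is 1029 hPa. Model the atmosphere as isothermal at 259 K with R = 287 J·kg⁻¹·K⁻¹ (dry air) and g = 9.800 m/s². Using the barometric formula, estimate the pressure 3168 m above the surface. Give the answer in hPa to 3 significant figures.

Scale height: H = RT/g = 287 × 259 / 9.800 = 7585.0 m.
Barometric formula: P = P₀ exp(−z/H).
z/H = 3168.0/7585.0 = 0.41767; exp(−0.41767) = 0.65858.
P = 1029 × 0.65858 = 677.68 hPa.

P ≈ 678 hPa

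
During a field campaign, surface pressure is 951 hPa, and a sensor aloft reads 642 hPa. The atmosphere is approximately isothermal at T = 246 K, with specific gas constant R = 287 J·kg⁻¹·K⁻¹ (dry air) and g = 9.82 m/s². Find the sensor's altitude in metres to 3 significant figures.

Scale height: H = RT/g = 287 × 246 / 9.82 = 7189.6 m.
Invert the barometric formula: z = H ln(P₀/P).
P₀/P = 951/642 = 1.4813; ln(1.4813) = 0.39292.
z = 7189.6 × 0.39292 = 2824.9 m.

z ≈ 2820 m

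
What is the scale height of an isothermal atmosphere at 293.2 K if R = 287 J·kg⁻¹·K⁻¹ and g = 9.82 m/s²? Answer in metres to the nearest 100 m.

The scale height of an isothermal atmosphere is H = RT/g.
H = 287 × 293.2 / 9.82 = 84148/9.82 = 8569.0 m.

H ≈ 8600 m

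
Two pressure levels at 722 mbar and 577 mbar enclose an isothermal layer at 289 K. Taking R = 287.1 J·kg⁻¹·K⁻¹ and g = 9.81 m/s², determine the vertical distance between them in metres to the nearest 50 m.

Hypsometric equation: Δz = (R T̄/g) ln(P₁/P₂).
R T̄/g = 287.1 × 289 / 9.81 = 8457.9 m.
ln(722/577) = ln(1.2513) = 0.22418.
Δz = 8457.9 × 0.22418 = 1896.1 m.

Δz ≈ 1900 m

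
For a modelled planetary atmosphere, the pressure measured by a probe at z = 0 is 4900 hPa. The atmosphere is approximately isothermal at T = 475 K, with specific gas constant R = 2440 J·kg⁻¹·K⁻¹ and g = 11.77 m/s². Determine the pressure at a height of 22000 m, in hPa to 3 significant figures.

Scale height: H = RT/g = 2440 × 475 / 11.77 = 98471 m.
Barometric formula: P = P₀ exp(−z/H).
z/H = 22000/98471 = 0.22342; exp(−0.22342) = 0.79978.
P = 4900 × 0.79978 = 3918.9 hPa.

P ≈ 3920 hPa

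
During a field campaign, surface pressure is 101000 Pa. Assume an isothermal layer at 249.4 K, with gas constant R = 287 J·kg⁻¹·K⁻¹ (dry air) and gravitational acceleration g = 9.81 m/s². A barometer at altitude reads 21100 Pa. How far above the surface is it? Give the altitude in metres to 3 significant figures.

Scale height: H = RT/g = 287 × 249.4 / 9.81 = 7296.4 m.
Invert the barometric formula: z = H ln(P₀/P).
P₀/P = 101000/21100 = 4.7867; ln(4.7867) = 1.5658.
z = 7296.4 × 1.5658 = 11425 m.

z ≈ 11400 m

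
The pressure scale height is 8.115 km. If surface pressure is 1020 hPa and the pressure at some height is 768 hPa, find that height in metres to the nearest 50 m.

Invert the barometric formula: z = H ln(P₀/P).
P₀/P = 1020/768 = 1.3281; ln(1.3281) = 0.28375.
z = 8115.0 × 0.28375 = 2302.6 m.

z ≈ 2300 m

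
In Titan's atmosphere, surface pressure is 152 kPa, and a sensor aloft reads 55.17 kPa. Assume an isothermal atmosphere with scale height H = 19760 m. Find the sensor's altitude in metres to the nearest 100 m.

Invert the barometric formula: z = H ln(P₀/P).
P₀/P = 152/55.17 = 2.7551; ln(2.7551) = 1.0135.
z = 19760 × 1.0135 = 20027 m.

z ≈ 20000 m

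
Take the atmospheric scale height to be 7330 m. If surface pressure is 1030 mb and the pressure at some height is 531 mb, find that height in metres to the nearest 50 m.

z ≈ 4850 m

Invert the barometric formula: z = H ln(P₀/P).
P₀/P = 1030/531 = 1.9397; ln(1.9397) = 0.66253.
z = 7330.0 × 0.66253 = 4856.3 m.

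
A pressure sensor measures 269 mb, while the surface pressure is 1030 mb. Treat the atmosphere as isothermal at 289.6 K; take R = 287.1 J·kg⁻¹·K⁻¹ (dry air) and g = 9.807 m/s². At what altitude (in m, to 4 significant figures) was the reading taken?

Scale height: H = RT/g = 287.1 × 289.6 / 9.807 = 8478.0 m.
Invert the barometric formula: z = H ln(P₀/P).
P₀/P = 1030/269 = 3.8290; ln(3.8290) = 1.3426.
z = 8478.0 × 1.3426 = 11383 m.

z ≈ 11380 m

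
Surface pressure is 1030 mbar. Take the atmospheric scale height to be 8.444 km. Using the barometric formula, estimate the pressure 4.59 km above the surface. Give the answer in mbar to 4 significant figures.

Barometric formula: P = P₀ exp(−z/H).
z/H = 4590.0/8444.0 = 0.54358; exp(−0.54358) = 0.58067.
P = 1030 × 0.58067 = 598.09 mbar.

P ≈ 598.1 mbar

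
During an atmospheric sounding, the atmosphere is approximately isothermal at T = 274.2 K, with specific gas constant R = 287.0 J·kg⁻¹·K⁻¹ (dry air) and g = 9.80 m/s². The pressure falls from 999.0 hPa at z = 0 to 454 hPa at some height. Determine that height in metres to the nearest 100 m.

Scale height: H = RT/g = 287.0 × 274.2 / 9.80 = 8030.1 m.
Invert the barometric formula: z = H ln(P₀/P).
P₀/P = 999.0/454 = 2.2004; ln(2.2004) = 0.78864.
z = 8030.1 × 0.78864 = 6332.9 m.

z ≈ 6300 m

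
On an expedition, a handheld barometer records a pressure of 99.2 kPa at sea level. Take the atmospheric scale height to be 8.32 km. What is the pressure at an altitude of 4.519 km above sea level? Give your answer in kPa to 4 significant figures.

P ≈ 57.63 kPa

Barometric formula: P = P₀ exp(−z/H).
z/H = 4519.0/8320.0 = 0.54315; exp(−0.54315) = 0.58092.
P = 99.2 × 0.58092 = 57.627 kPa.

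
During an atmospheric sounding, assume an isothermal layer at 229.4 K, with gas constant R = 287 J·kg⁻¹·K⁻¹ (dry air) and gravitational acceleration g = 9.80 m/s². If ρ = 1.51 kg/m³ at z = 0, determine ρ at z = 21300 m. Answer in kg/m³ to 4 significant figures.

ρ ≈ 0.06339 kg/m³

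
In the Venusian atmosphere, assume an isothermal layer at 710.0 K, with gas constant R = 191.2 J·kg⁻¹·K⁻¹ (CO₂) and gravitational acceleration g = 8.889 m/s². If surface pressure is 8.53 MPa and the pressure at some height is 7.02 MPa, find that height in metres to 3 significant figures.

Scale height: H = RT/g = 191.2 × 710.0 / 8.889 = 15272 m.
Invert the barometric formula: z = H ln(P₀/P).
P₀/P = 8.53/7.02 = 1.2151; ln(1.2151) = 0.19483.
z = 15272 × 0.19483 = 2975.4 m.

z ≈ 2980 m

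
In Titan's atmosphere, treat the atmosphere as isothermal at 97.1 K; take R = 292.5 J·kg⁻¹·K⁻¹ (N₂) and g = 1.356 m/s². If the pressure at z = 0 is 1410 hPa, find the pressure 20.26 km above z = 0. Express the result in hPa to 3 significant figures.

P ≈ 536 hPa

Scale height: H = RT/g = 292.5 × 97.1 / 1.356 = 20945 m.
Barometric formula: P = P₀ exp(−z/H).
z/H = 20260/20945 = 0.96730; exp(−0.96730) = 0.38011.
P = 1410 × 0.38011 = 535.96 hPa.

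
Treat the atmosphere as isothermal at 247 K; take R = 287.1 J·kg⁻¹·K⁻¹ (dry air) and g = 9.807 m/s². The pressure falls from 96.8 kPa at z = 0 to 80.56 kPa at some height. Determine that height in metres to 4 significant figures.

Scale height: H = RT/g = 287.1 × 247 / 9.807 = 7230.9 m.
Invert the barometric formula: z = H ln(P₀/P).
P₀/P = 96.8/80.56 = 1.2016; ln(1.2016) = 0.18365.
z = 7230.9 × 0.18365 = 1328.0 m.

z ≈ 1328 m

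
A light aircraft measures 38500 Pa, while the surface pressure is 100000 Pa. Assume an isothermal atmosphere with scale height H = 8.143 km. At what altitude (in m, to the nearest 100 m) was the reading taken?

Invert the barometric formula: z = H ln(P₀/P).
P₀/P = 100000/38500 = 2.5974; ln(2.5974) = 0.95451.
z = 8143.0 × 0.95451 = 7772.6 m.

z ≈ 7800 m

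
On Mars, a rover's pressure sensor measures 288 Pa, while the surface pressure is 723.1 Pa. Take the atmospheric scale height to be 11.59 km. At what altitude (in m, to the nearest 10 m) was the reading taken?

Invert the barometric formula: z = H ln(P₀/P).
P₀/P = 723.1/288 = 2.5108; ln(2.5108) = 0.92060.
z = 11590 × 0.92060 = 10670 m.

z ≈ 10670 m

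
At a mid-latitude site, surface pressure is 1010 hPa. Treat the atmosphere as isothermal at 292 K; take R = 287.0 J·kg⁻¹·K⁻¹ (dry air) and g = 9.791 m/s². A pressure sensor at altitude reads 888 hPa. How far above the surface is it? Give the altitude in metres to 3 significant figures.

z ≈ 1100 m

Scale height: H = RT/g = 287.0 × 292 / 9.791 = 8559.3 m.
Invert the barometric formula: z = H ln(P₀/P).
P₀/P = 1010/888 = 1.1374; ln(1.1374) = 0.12874.
z = 8559.3 × 0.12874 = 1101.9 m.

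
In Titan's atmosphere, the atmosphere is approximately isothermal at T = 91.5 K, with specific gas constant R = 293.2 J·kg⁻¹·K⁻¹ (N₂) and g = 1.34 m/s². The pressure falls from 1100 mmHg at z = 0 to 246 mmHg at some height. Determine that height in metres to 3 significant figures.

z ≈ 30000 m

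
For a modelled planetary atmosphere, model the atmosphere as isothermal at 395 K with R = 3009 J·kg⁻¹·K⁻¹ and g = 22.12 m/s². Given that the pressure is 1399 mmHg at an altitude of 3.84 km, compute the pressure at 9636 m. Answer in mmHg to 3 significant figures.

P ≈ 1260 mmHg

Scale height: H = RT/g = 3009 × 395 / 22.12 = 53732 m.
Between two levels, P₂ = P₁ exp(−Δz/H) with Δz = z₂ − z₁.
Δz = 9636.0 − 3840.0 = 5796.0 m; Δz/H = 5796.0/53732 = 0.10787.
P₂ = 1399 × exp(−0.10787) = 1399 × 0.89774 = 1255.9 mmHg.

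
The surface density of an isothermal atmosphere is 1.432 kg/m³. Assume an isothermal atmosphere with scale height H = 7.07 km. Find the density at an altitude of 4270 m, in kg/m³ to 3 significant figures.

ρ ≈ 0.783 kg/m³

In an isothermal atmosphere, density decays like pressure: ρ = ρ₀ exp(−z/H).
z/H = 4270.0/7070.0 = 0.60396; exp(−0.60396) = 0.54664.
ρ = 1.432 × 0.54664 = 0.78279 kg/m³.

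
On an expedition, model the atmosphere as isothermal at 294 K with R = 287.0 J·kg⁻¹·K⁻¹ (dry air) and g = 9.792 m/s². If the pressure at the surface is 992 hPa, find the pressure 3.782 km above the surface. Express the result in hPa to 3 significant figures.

P ≈ 640 hPa

Scale height: H = RT/g = 287.0 × 294 / 9.792 = 8617.0 m.
Barometric formula: P = P₀ exp(−z/H).
z/H = 3782.0/8617.0 = 0.43890; exp(−0.43890) = 0.64475.
P = 992 × 0.64475 = 639.59 hPa.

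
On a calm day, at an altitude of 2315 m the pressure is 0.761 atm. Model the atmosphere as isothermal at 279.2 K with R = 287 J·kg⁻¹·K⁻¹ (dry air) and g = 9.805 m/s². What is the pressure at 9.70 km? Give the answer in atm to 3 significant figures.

Scale height: H = RT/g = 287 × 279.2 / 9.805 = 8172.4 m.
Between two levels, P₂ = P₁ exp(−Δz/H) with Δz = z₂ − z₁.
Δz = 9700.0 − 2315.0 = 7385.0 m; Δz/H = 7385.0/8172.4 = 0.90365.
P₂ = 0.761 × exp(−0.90365) = 0.761 × 0.40509 = 0.30827 atm.

P ≈ 0.308 atm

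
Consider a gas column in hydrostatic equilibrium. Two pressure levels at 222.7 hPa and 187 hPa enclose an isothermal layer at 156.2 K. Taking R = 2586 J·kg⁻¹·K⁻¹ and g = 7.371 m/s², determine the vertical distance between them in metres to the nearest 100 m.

Δz ≈ 9600 m

Hypsometric equation: Δz = (R T̄/g) ln(P₁/P₂).
R T̄/g = 2586 × 156.2 / 7.371 = 54800 m.
ln(222.7/187) = ln(1.1909) = 0.17471.
Δz = 54800 × 0.17471 = 9574.1 m.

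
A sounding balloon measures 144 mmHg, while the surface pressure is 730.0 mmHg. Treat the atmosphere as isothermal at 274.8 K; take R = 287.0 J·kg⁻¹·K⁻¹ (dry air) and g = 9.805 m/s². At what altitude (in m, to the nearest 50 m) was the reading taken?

z ≈ 13050 m

Scale height: H = RT/g = 287.0 × 274.8 / 9.805 = 8043.6 m.
Invert the barometric formula: z = H ln(P₀/P).
P₀/P = 730.0/144 = 5.0694; ln(5.0694) = 1.6232.
z = 8043.6 × 1.6232 = 13056 m.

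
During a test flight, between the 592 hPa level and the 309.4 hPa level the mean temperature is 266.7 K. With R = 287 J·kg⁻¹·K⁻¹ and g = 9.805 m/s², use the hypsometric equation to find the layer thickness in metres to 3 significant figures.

Δz ≈ 5070 m

Hypsometric equation: Δz = (R T̄/g) ln(P₁/P₂).
R T̄/g = 287 × 266.7 / 9.805 = 7806.5 m.
ln(592/309.4) = ln(1.9134) = 0.64888.
Δz = 7806.5 × 0.64888 = 5065.5 m.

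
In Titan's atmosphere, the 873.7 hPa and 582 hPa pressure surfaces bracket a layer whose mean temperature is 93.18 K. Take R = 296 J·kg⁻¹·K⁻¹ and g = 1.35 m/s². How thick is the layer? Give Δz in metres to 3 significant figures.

Δz ≈ 8300 m

Hypsometric equation: Δz = (R T̄/g) ln(P₁/P₂).
R T̄/g = 296 × 93.18 / 1.35 = 20431 m.
ln(873.7/582) = ln(1.5012) = 0.40626.
Δz = 20431 × 0.40626 = 8300.3 m.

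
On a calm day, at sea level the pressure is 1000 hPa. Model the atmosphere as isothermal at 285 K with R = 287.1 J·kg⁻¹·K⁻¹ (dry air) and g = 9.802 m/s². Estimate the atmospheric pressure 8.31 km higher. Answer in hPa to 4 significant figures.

P ≈ 369.5 hPa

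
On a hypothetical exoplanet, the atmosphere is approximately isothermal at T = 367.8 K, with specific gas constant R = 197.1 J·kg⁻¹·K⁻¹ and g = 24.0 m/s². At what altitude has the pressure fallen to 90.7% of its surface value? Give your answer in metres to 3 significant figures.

Scale height: H = RT/g = 197.1 × 367.8 / 24.0 = 3020.6 m.
Set P/P₀ = exp(−z/H) = 0.907, so z = −H ln(0.907).
−ln(0.907) = 0.097613; z = 3020.6 × 0.097613 = 294.85 m.

z ≈ 295 m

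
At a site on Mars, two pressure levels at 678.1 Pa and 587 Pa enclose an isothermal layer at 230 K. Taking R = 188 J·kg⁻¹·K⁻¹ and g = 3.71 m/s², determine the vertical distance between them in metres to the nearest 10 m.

Δz ≈ 1680 m

Hypsometric equation: Δz = (R T̄/g) ln(P₁/P₂).
R T̄/g = 188 × 230 / 3.71 = 11655 m.
ln(678.1/587) = ln(1.1552) = 0.14427.
Δz = 11655 × 0.14427 = 1681.5 m.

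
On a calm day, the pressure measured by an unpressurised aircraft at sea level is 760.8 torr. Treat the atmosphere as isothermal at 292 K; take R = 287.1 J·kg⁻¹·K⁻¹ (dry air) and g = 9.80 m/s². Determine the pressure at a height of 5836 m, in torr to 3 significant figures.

Scale height: H = RT/g = 287.1 × 292 / 9.80 = 8554.4 m.
Barometric formula: P = P₀ exp(−z/H).
z/H = 5836.0/8554.4 = 0.68222; exp(−0.68222) = 0.50549.
P = 760.8 × 0.50549 = 384.58 torr.

P ≈ 385 torr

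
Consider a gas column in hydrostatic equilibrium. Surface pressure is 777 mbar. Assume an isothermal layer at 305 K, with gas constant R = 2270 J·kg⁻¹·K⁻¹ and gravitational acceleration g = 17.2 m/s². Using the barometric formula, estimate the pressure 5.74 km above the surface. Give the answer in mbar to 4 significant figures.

Scale height: H = RT/g = 2270 × 305 / 17.2 = 40253 m.
Barometric formula: P = P₀ exp(−z/H).
z/H = 5740.0/40253 = 0.14260; exp(−0.14260) = 0.86710.
P = 777 × 0.86710 = 673.74 mbar.

P ≈ 673.7 mbar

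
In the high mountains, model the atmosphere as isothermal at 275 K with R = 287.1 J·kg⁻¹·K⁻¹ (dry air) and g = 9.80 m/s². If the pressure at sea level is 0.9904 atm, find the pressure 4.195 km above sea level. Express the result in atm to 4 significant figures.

P ≈ 0.5884 atm

Scale height: H = RT/g = 287.1 × 275 / 9.80 = 8056.4 m.
Barometric formula: P = P₀ exp(−z/H).
z/H = 4195.0/8056.4 = 0.52070; exp(−0.52070) = 0.59410.
P = 0.9904 × 0.59410 = 0.58840 atm.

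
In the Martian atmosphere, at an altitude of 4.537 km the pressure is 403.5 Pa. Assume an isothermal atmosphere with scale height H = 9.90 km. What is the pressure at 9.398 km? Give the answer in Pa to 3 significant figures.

P ≈ 247 Pa

Between two levels, P₂ = P₁ exp(−Δz/H) with Δz = z₂ − z₁.
Δz = 9398.0 − 4537.0 = 4861.0 m; Δz/H = 4861.0/9900.0 = 0.49101.
P₂ = 403.5 × exp(−0.49101) = 403.5 × 0.61201 = 246.95 Pa.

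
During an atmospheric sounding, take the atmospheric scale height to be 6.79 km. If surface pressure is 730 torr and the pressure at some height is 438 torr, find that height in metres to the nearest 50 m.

z ≈ 3450 m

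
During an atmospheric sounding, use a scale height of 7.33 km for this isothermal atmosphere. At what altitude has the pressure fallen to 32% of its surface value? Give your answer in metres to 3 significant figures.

z ≈ 8350 m

Set P/P₀ = exp(−z/H) = 0.32, so z = −H ln(0.32).
−ln(0.32) = 1.1394; z = 7330.0 × 1.1394 = 8351.8 m.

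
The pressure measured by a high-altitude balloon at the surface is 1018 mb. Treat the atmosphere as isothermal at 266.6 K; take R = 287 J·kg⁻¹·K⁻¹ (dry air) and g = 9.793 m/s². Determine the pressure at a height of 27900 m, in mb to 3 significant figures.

P ≈ 28.6 mb

Scale height: H = RT/g = 287 × 266.6 / 9.793 = 7813.2 m.
Barometric formula: P = P₀ exp(−z/H).
z/H = 27900/7813.2 = 3.5709; exp(−3.5709) = 0.028131.
P = 1018 × 0.028131 = 28.637 mb.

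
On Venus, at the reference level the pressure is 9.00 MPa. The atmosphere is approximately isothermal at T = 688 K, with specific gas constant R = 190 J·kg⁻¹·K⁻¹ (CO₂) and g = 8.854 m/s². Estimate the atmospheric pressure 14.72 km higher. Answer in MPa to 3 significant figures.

P ≈ 3.32 MPa

Scale height: H = RT/g = 190 × 688 / 8.854 = 14764 m.
Barometric formula: P = P₀ exp(−z/H).
z/H = 14720/14764 = 0.99702; exp(−0.99702) = 0.36898.
P = 9.00 × 0.36898 = 3.3208 MPa.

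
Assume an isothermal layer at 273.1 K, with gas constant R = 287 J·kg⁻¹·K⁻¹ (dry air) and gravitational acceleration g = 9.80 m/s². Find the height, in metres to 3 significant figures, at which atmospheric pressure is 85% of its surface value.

z ≈ 1300 m

Scale height: H = RT/g = 287 × 273.1 / 9.80 = 7997.9 m.
Set P/P₀ = exp(−z/H) = 0.85, so z = −H ln(0.85).
−ln(0.85) = 0.16252; z = 7997.9 × 0.16252 = 1299.8 m.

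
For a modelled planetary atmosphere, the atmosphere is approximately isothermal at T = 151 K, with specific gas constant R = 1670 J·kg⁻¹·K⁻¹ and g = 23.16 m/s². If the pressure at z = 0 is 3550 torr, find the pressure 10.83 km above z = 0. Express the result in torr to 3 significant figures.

Scale height: H = RT/g = 1670 × 151 / 23.16 = 10888 m.
Barometric formula: P = P₀ exp(−z/H).
z/H = 10830/10888 = 0.99467; exp(−0.99467) = 0.36985.
P = 3550 × 0.36985 = 1313.0 torr.

P ≈ 1310 torr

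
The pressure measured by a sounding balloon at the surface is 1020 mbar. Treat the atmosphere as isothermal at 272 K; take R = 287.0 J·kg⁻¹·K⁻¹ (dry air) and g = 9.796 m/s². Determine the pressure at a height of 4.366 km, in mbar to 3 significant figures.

Scale height: H = RT/g = 287.0 × 272 / 9.796 = 7969.0 m.
Barometric formula: P = P₀ exp(−z/H).
z/H = 4366.0/7969.0 = 0.54787; exp(−0.54787) = 0.57818.
P = 1020 × 0.57818 = 589.74 mbar.

P ≈ 590 mbar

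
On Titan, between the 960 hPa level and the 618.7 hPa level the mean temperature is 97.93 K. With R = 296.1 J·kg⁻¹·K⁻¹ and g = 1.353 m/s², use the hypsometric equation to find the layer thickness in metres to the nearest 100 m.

Δz ≈ 9400 m

Hypsometric equation: Δz = (R T̄/g) ln(P₁/P₂).
R T̄/g = 296.1 × 97.93 / 1.353 = 21432 m.
ln(960/618.7) = ln(1.5516) = 0.43929.
Δz = 21432 × 0.43929 = 9414.9 m.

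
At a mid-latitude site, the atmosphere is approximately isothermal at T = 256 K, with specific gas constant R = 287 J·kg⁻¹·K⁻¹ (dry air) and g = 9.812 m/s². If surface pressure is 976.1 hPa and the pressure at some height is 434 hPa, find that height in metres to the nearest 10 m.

z ≈ 6070 m

Scale height: H = RT/g = 287 × 256 / 9.812 = 7488.0 m.
Invert the barometric formula: z = H ln(P₀/P).
P₀/P = 976.1/434 = 2.2491; ln(2.2491) = 0.81053.
z = 7488.0 × 0.81053 = 6069.2 m.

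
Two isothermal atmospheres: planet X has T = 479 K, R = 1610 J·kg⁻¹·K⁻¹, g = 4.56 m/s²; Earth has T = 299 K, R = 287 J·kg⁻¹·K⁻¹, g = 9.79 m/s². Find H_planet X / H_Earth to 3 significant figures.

H = RT/g for each body.
H_planet X = 1610 × 479 / 4.56 = 169120 m.
H_Earth = 287 × 299 / 9.79 = 8765.4 m.
H_planet X/H_Earth = 169120/8765.4 = 19.294.

H_planet X/H_Earth ≈ 19.3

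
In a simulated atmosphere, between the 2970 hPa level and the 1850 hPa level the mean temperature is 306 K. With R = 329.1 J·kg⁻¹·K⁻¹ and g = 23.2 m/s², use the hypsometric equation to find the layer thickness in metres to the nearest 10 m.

Δz ≈ 2050 m

Hypsometric equation: Δz = (R T̄/g) ln(P₁/P₂).
R T̄/g = 329.1 × 306 / 23.2 = 4340.7 m.
ln(2970/1850) = ln(1.6054) = 0.47337.
Δz = 4340.7 × 0.47337 = 2054.8 m.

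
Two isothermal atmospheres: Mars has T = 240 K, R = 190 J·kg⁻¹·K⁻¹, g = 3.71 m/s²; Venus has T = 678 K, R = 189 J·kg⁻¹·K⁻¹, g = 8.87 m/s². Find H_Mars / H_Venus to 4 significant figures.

H_Mars/H_Venus ≈ 0.8508

H = RT/g for each body.
H_Mars = 190 × 240 / 3.71 = 12291 m.
H_Venus = 189 × 678 / 8.87 = 14447 m.
H_Mars/H_Venus = 12291/14447 = 0.85076.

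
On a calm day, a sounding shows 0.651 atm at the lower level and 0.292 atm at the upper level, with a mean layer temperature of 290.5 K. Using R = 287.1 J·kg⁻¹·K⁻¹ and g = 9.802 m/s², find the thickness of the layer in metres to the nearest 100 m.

Hypsometric equation: Δz = (R T̄/g) ln(P₁/P₂).
R T̄/g = 287.1 × 290.5 / 9.802 = 8508.7 m.
ln(0.651/0.292) = ln(2.2295) = 0.80178.
Δz = 8508.7 × 0.80178 = 6822.1 m.

Δz ≈ 6800 m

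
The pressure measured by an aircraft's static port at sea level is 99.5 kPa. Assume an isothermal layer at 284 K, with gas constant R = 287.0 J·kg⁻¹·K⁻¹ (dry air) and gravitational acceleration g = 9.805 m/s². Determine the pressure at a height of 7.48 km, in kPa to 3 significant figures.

P ≈ 40.5 kPa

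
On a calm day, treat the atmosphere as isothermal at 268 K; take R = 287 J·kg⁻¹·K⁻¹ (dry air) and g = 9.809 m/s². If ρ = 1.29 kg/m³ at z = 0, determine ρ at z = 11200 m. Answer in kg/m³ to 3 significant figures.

Scale height: H = RT/g = 287 × 268 / 9.809 = 7841.4 m.
In an isothermal atmosphere, density decays like pressure: ρ = ρ₀ exp(−z/H).
z/H = 11200/7841.4 = 1.4283; exp(−1.4283) = 0.23972.
ρ = 1.29 × 0.23972 = 0.30924 kg/m³.

ρ ≈ 0.309 kg/m³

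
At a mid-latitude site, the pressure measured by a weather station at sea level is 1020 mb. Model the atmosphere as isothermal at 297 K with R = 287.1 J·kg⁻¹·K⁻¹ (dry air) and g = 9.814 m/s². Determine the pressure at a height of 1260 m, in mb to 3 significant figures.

Scale height: H = RT/g = 287.1 × 297 / 9.814 = 8688.5 m.
Barometric formula: P = P₀ exp(−z/H).
z/H = 1260.0/8688.5 = 0.14502; exp(−0.14502) = 0.86500.
P = 1020 × 0.86500 = 882.30 mb.

P ≈ 882 mb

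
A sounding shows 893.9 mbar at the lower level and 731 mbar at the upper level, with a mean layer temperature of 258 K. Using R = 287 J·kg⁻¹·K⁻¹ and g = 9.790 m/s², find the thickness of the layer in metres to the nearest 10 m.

Δz ≈ 1520 m

Hypsometric equation: Δz = (R T̄/g) ln(P₁/P₂).
R T̄/g = 287 × 258 / 9.790 = 7563.4 m.
ln(893.9/731) = ln(1.2228) = 0.20114.
Δz = 7563.4 × 0.20114 = 1521.3 m.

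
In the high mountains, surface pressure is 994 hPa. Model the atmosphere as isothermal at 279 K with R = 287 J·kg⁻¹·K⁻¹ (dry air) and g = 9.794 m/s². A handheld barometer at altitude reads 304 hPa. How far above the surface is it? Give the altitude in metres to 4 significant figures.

z ≈ 9686 m

Scale height: H = RT/g = 287 × 279 / 9.794 = 8175.7 m.
Invert the barometric formula: z = H ln(P₀/P).
P₀/P = 994/304 = 3.2697; ln(3.2697) = 1.1847.
z = 8175.7 × 1.1847 = 9685.8 m.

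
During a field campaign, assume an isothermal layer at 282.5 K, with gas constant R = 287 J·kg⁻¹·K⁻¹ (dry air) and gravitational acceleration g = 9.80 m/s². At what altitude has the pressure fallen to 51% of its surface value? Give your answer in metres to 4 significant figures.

z ≈ 5571 m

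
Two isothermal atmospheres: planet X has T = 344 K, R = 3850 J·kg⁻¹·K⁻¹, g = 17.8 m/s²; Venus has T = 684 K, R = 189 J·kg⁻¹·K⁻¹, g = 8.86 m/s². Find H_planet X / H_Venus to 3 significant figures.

H = RT/g for each body.
H_planet X = 3850 × 344 / 17.8 = 74404 m.
H_Venus = 189 × 684 / 8.86 = 14591 m.
H_planet X/H_Venus = 74404/14591 = 5.0993.

H_planet X/H_Venus ≈ 5.10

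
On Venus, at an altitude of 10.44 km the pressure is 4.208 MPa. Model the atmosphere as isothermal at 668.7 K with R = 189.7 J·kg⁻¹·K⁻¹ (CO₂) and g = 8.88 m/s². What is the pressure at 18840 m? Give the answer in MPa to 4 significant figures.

P ≈ 2.337 MPa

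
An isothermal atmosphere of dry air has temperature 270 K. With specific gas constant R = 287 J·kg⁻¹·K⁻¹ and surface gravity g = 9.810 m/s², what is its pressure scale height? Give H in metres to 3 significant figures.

The scale height of an isothermal atmosphere is H = RT/g.
H = 287 × 270 / 9.810 = 77490/9.810 = 7899.1 m.

H ≈ 7900 m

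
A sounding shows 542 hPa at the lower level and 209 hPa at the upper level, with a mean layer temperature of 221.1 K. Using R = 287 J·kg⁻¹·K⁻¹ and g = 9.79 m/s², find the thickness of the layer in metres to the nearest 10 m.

Δz ≈ 6180 m

Hypsometric equation: Δz = (R T̄/g) ln(P₁/P₂).
R T̄/g = 287 × 221.1 / 9.79 = 6481.7 m.
ln(542/209) = ln(2.5933) = 0.95293.
Δz = 6481.7 × 0.95293 = 6176.6 m.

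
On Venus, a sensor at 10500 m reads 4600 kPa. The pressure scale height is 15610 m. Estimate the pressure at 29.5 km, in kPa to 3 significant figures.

Between two levels, P₂ = P₁ exp(−Δz/H) with Δz = z₂ − z₁.
Δz = 29500 − 10500 = 19000 m; Δz/H = 19000/15610 = 1.2172.
P₂ = 4600 × exp(−1.2172) = 4600 × 0.29606 = 1361.9 kPa.

P ≈ 1360 kPa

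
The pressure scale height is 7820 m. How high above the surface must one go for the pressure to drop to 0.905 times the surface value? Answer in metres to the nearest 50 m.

Set P/P₀ = exp(−z/H) = 0.905, so z = −H ln(0.905).
−ln(0.905) = 0.099820; z = 7820.0 × 0.099820 = 780.59 m.

z ≈ 800 m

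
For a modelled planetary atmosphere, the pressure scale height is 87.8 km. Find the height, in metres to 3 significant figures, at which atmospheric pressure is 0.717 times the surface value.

z ≈ 29200 m

Set P/P₀ = exp(−z/H) = 0.717, so z = −H ln(0.717).
−ln(0.717) = 0.33268; z = 87800 × 0.33268 = 29209 m.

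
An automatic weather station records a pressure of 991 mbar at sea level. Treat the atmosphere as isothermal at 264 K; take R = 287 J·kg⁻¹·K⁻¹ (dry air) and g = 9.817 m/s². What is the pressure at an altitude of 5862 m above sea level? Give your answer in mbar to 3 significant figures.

P ≈ 464 mbar

Scale height: H = RT/g = 287 × 264 / 9.817 = 7718.0 m.
Barometric formula: P = P₀ exp(−z/H).
z/H = 5862.0/7718.0 = 0.75952; exp(−0.75952) = 0.46789.
P = 991 × 0.46789 = 463.68 mbar.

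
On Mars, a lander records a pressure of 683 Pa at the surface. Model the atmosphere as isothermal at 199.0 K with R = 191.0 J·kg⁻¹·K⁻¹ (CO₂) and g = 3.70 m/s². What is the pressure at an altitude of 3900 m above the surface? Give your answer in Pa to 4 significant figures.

P ≈ 467.2 Pa

Scale height: H = RT/g = 191.0 × 199.0 / 3.70 = 10273 m.
Barometric formula: P = P₀ exp(−z/H).
z/H = 3900.0/10273 = 0.37964; exp(−0.37964) = 0.68411.
P = 683 × 0.68411 = 467.25 Pa.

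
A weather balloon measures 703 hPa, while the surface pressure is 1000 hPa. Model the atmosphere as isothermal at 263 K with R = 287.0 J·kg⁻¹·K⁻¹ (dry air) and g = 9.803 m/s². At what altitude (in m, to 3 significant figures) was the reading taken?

Scale height: H = RT/g = 287.0 × 263 / 9.803 = 7699.8 m.
Invert the barometric formula: z = H ln(P₀/P).
P₀/P = 1000/703 = 1.4225; ln(1.4225) = 0.35242.
z = 7699.8 × 0.35242 = 2713.6 m.

z ≈ 2710 m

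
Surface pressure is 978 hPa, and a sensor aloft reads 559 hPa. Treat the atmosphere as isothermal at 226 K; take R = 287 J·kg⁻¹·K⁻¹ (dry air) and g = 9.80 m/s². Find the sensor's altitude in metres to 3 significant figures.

Scale height: H = RT/g = 287 × 226 / 9.80 = 6618.6 m.
Invert the barometric formula: z = H ln(P₀/P).
P₀/P = 978/559 = 1.7496; ln(1.7496) = 0.55939.
z = 6618.6 × 0.55939 = 3702.4 m.

z ≈ 3700 m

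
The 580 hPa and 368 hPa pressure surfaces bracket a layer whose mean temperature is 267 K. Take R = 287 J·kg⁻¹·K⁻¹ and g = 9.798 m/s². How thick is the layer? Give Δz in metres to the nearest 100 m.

Hypsometric equation: Δz = (R T̄/g) ln(P₁/P₂).
R T̄/g = 287 × 267 / 9.798 = 7820.9 m.
ln(580/368) = ln(1.5761) = 0.45495.
Δz = 7820.9 × 0.45495 = 3558.1 m.

Δz ≈ 3600 m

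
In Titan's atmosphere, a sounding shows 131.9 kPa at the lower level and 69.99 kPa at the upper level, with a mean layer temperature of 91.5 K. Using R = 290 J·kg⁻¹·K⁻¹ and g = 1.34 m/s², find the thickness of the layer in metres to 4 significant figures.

Hypsometric equation: Δz = (R T̄/g) ln(P₁/P₂).
R T̄/g = 290 × 91.5 / 1.34 = 19802 m.
ln(131.9/69.99) = ln(1.8846) = 0.63372.
Δz = 19802 × 0.63372 = 12549 m.

Δz ≈ 12550 m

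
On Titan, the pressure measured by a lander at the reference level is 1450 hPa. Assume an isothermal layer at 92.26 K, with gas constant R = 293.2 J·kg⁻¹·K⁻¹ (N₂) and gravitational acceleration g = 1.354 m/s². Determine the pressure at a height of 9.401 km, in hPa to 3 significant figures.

P ≈ 906 hPa

Scale height: H = RT/g = 293.2 × 92.26 / 1.354 = 19978 m.
Barometric formula: P = P₀ exp(−z/H).
z/H = 9401.0/19978 = 0.47057; exp(−0.47057) = 0.62465.
P = 1450 × 0.62465 = 905.74 hPa.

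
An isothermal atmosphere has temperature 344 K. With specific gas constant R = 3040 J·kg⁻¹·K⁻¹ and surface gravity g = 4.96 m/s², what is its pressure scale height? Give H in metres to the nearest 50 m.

H ≈ 210850 m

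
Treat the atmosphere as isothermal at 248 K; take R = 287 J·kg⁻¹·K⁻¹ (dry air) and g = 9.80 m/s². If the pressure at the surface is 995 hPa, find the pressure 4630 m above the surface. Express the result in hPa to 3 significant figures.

Scale height: H = RT/g = 287 × 248 / 9.80 = 7262.9 m.
Barometric formula: P = P₀ exp(−z/H).
z/H = 4630.0/7262.9 = 0.63749; exp(−0.63749) = 0.52862.
P = 995 × 0.52862 = 525.98 hPa.

P ≈ 526 hPa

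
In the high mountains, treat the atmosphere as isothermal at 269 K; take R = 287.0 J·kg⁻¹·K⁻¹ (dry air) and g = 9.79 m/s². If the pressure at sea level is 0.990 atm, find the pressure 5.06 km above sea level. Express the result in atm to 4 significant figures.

Scale height: H = RT/g = 287.0 × 269 / 9.79 = 7885.9 m.
Barometric formula: P = P₀ exp(−z/H).
z/H = 5060.0/7885.9 = 0.64165; exp(−0.64165) = 0.52642.
P = 0.990 × 0.52642 = 0.52116 atm.

P ≈ 0.5212 atm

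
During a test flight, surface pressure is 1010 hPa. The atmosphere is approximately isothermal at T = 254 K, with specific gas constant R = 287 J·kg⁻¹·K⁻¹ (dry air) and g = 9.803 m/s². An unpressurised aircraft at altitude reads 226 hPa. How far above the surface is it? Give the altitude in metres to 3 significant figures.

z ≈ 11100 m

Scale height: H = RT/g = 287 × 254 / 9.803 = 7436.3 m.
Invert the barometric formula: z = H ln(P₀/P).
P₀/P = 1010/226 = 4.4690; ln(4.4690) = 1.4972.
z = 7436.3 × 1.4972 = 11134 m.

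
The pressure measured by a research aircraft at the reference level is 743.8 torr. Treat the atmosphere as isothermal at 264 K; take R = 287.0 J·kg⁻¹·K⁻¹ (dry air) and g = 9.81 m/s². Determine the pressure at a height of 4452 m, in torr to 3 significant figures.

P ≈ 418 torr

Scale height: H = RT/g = 287.0 × 264 / 9.81 = 7723.5 m.
Barometric formula: P = P₀ exp(−z/H).
z/H = 4452.0/7723.5 = 0.57642; exp(−0.57642) = 0.56191.
P = 743.8 × 0.56191 = 417.95 torr.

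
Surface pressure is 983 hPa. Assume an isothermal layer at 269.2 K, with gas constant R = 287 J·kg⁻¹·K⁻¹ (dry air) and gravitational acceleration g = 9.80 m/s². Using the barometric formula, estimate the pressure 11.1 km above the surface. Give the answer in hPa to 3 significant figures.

P ≈ 240 hPa

Scale height: H = RT/g = 287 × 269.2 / 9.80 = 7883.7 m.
Barometric formula: P = P₀ exp(−z/H).
z/H = 11100/7883.7 = 1.4080; exp(−1.4080) = 0.24463.
P = 983 × 0.24463 = 240.47 hPa.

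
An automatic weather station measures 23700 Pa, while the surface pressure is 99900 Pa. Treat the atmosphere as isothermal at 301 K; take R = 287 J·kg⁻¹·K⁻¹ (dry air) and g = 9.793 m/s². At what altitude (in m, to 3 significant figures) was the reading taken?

Scale height: H = RT/g = 287 × 301 / 9.793 = 8821.3 m.
Invert the barometric formula: z = H ln(P₀/P).
P₀/P = 99900/23700 = 4.2152; ln(4.2152) = 1.4387.
z = 8821.3 × 1.4387 = 12691 m.

z ≈ 12700 m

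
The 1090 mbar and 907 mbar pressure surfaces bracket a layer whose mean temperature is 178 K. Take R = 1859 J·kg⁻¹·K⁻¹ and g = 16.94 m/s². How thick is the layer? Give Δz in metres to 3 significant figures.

Δz ≈ 3590 m

Hypsometric equation: Δz = (R T̄/g) ln(P₁/P₂).
R T̄/g = 1859 × 178 / 16.94 = 19534 m.
ln(1090/907) = ln(1.2018) = 0.18382.
Δz = 19534 × 0.18382 = 3590.7 m.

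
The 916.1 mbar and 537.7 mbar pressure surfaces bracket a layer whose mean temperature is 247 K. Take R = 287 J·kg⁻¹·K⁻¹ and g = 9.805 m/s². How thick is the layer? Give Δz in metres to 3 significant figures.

Δz ≈ 3850 m

Hypsometric equation: Δz = (R T̄/g) ln(P₁/P₂).
R T̄/g = 287 × 247 / 9.805 = 7229.9 m.
ln(916.1/537.7) = ln(1.7037) = 0.53280.
Δz = 7229.9 × 0.53280 = 3852.1 m.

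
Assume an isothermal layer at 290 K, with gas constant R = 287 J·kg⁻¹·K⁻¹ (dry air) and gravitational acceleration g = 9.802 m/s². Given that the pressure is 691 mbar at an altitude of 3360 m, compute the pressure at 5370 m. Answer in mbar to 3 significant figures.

P ≈ 545 mbar

Scale height: H = RT/g = 287 × 290 / 9.802 = 8491.1 m.
Between two levels, P₂ = P₁ exp(−Δz/H) with Δz = z₂ − z₁.
Δz = 5370.0 − 3360.0 = 2010.0 m; Δz/H = 2010.0/8491.1 = 0.23672.
P₂ = 691 × exp(−0.23672) = 691 × 0.78921 = 545.34 mbar.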